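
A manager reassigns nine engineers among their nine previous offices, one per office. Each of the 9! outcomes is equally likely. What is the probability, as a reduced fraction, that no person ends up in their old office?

16687/45360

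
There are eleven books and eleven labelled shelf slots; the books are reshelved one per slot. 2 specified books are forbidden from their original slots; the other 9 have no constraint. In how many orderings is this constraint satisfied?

Inclusion-exclusion on the 2 forbidden self-matches:
Σ_{j=0}^{2} (-1)^j C(2,j)(11-j)!
= C(2,0)·11! - C(2,1)·10! + C(2,2)·9!
= 39916800 - 7257600 + 362880
= 33022080

33022080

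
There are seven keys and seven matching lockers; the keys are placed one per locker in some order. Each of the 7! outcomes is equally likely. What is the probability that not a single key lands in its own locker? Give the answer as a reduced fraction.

103/280

Favorable outcomes: !7 = 1854.
Total outcomes: 7! = 5040.
Probability = 1854/5040 = 103/280.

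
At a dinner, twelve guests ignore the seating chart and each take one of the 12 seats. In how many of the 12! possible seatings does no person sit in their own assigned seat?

!12 = 12! · Σ_{k=0}^{12} (-1)^k/k!
= 12! - 12!/1! + 12!/2! - 12!/3! + 12!/4! - 12!/5! + 12!/6! - 12!/7! + 12!/8! - 12!/9! + 12!/10! - 12!/11! + 12!/12!
= 479001600 - 479001600 + 239500800 - 79833600 + 19958400 - 3991680 + 665280 - 95040 + 11880 - 1320 + 132 - 12 + 1
= 176214841

176214841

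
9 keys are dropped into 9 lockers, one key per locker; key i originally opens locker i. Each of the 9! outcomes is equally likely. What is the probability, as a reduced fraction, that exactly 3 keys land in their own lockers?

53/864

Favorable outcomes: C(9,3)·!6 = 84·265 = 22260.
Total outcomes: 9! = 362880.
Probability = 22260/362880 = 53/864.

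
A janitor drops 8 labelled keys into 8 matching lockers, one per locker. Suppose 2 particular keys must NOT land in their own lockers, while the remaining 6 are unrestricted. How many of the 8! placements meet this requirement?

30960

Let A_j be the event that the j-th constrained one is fixed. By inclusion-exclusion over the 2 events:
Σ_{j=0}^{2} (-1)^j C(2,j)(8-j)!
= C(2,0)·8! - C(2,1)·7! + C(2,2)·6!
= 40320 - 10080 + 720
= 30960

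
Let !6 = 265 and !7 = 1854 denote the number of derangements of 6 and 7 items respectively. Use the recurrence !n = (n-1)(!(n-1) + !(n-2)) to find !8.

14833

!8 = (8-1)·(!7 + !6) = 7·(1854 + 265) = 7·2119 = 14833.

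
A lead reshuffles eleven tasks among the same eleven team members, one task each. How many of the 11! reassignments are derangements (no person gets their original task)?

14684570

The subfactorial !11 = [11!/e] (nearest integer).
11! = 39916800, and 39916800/e ≈ 14684570.08, so !11 = 14684570.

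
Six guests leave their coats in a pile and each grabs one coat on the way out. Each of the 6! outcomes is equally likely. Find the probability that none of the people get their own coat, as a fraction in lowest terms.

Favorable outcomes: !6 = 265.
Total outcomes: 6! = 720.
Probability = 265/720 = 53/144.

53/144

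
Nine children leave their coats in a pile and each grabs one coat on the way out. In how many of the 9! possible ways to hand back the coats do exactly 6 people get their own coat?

168

Pick the 6 fixed positions: C(9,6) = 84 ways.
The other 3 form a derangement: !3 = 2.
Total: 84 × 2 = 168.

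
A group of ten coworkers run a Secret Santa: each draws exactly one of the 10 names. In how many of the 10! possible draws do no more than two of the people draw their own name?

3337406

# with exactly i fixed is C(10,i)·!(10-i); sum over i=0..2:
  i=0: C(10,0)·!10 = 1·1334961 = 1334961
  i=1: C(10,1)·!9 = 10·133496 = 1334960
  i=2: C(10,2)·!8 = 45·14833 = 667485
Total = 3337406.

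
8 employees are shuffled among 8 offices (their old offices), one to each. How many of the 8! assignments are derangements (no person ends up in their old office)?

14833

By inclusion-exclusion, !8 = Σ (-1)^k · 8!/k! for k=0..8
= 8! - 8!/1! + 8!/2! - 8!/3! + 8!/4! - 8!/5! + 8!/6! - 8!/7! + 8!/8!
= 40320 - 40320 + 20160 - 6720 + 1680 - 336 + 56 - 8 + 1
= 14833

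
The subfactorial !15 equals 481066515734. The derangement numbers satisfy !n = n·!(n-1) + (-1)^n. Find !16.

7697064251745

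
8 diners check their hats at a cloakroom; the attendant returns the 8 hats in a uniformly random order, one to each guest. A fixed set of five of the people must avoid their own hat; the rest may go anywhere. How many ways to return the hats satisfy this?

21234

Let A_j be the event that the j-th constrained one is fixed. By inclusion-exclusion over the 5 events:
Σ_{j=0}^{5} (-1)^j C(5,j)(8-j)!
= C(5,0)·8! - C(5,1)·7! + C(5,2)·6! - C(5,3)·5! + C(5,4)·4! - C(5,5)·3!
= 40320 - 25200 + 7200 - 1200 + 120 - 6
= 21234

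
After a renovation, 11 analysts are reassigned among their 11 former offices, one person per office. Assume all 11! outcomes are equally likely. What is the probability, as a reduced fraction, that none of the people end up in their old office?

Favorable outcomes: !11 = 14684570.
Total outcomes: 11! = 39916800.
Probability = 14684570/39916800 = 1468457/3991680.

1468457/3991680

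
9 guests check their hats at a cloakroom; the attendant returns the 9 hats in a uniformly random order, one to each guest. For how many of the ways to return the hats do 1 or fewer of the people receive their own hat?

266993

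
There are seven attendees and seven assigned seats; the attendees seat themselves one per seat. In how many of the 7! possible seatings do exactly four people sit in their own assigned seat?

Choose which 4 of the 7 are fixed: C(7,4) = 35.
The remaining 3 must be deranged: !3 = 2.
Total: 35 × 2 = 70.

70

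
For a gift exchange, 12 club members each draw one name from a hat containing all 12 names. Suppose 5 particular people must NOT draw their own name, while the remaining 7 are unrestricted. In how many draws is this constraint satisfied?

Inclusion-exclusion on the 5 forbidden self-matches:
Σ_{j=0}^{5} (-1)^j C(5,j)(12-j)!
= C(5,0)·12! - C(5,1)·11! + C(5,2)·10! - C(5,3)·9! + C(5,4)·8! - C(5,5)·7!
= 479001600 - 199584000 + 36288000 - 3628800 + 201600 - 5040
= 312273360

312273360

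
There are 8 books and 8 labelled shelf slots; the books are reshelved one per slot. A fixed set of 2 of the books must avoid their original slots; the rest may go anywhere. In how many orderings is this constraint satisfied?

Let A_j be the event that the j-th constrained one is fixed. By inclusion-exclusion over the 2 events:
Σ_{j=0}^{2} (-1)^j C(2,j)(8-j)!
= C(2,0)·8! - C(2,1)·7! + C(2,2)·6!
= 40320 - 10080 + 720
= 30960

30960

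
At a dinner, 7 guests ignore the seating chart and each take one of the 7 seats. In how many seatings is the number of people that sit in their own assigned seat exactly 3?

Pick the 3 fixed positions: C(7,3) = 35 ways.
The other 4 form a derangement: !4 = 9.
Total: 35 × 9 = 315.

315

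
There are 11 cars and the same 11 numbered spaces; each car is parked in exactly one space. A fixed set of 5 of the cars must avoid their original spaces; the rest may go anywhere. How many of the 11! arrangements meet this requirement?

Inclusion-exclusion on the 5 forbidden self-matches:
Σ_{j=0}^{5} (-1)^j C(5,j)(11-j)!
= C(5,0)·11! - C(5,1)·10! + C(5,2)·9! - C(5,3)·8! + C(5,4)·7! - C(5,5)·6!
= 39916800 - 18144000 + 3628800 - 403200 + 25200 - 720
= 25022880

25022880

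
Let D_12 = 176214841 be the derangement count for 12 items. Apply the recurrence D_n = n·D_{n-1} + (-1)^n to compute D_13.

D_13 = 13·176214841 - 1 = 2290792932.

2290792932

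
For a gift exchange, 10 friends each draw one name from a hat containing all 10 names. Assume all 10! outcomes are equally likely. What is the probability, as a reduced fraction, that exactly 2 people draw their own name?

2119/11520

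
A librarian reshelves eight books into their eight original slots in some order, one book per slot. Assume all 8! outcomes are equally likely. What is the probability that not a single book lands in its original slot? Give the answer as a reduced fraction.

2119/5760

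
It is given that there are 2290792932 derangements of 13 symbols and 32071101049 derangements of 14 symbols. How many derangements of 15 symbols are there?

481066515734

!15 = (15-1)·(!14 + !13) = 14·(32071101049 + 2290792932) = 14·34361893981 = 481066515734.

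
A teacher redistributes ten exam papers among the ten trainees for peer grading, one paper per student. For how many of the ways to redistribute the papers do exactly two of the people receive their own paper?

Choose which 2 of the 10 are fixed: C(10,2) = 45.
The remaining 8 must be deranged: !8 = 14833.
Total: 45 × 14833 = 667485.

667485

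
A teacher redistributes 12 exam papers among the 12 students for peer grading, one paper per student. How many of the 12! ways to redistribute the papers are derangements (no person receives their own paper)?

176214841

!12 = 12! · Σ_{k=0}^{12} (-1)^k/k!
= 12! - 12!/1! + 12!/2! - 12!/3! + 12!/4! - 12!/5! + 12!/6! - 12!/7! + 12!/8! - 12!/9! + 12!/10! - 12!/11! + 12!/12!
= 479001600 - 479001600 + 239500800 - 79833600 + 19958400 - 3991680 + 665280 - 95040 + 11880 - 1320 + 132 - 12 + 1
= 176214841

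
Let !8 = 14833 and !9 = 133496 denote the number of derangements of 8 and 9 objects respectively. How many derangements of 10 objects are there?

1334961

!10 = (10-1)·(!9 + !8) = 9·(133496 + 14833) = 9·148329 = 1334961.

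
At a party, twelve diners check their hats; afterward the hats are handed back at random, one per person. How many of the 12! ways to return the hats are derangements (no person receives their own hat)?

176214841

By inclusion-exclusion, !12 = Σ (-1)^k · 12!/k! for k=0..12
= 12! - 12!/1! + 12!/2! - 12!/3! + 12!/4! - 12!/5! + 12!/6! - 12!/7! + 12!/8! - 12!/9! + 12!/10! - 12!/11! + 12!/12!
= 479001600 - 479001600 + 239500800 - 79833600 + 19958400 - 3991680 + 665280 - 95040 + 11880 - 1320 + 132 - 12 + 1
= 176214841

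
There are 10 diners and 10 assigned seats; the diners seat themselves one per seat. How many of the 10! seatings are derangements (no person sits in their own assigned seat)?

1334961

!10 is the nearest integer to 10!/e.
10! = 3628800, and 3628800/e ≈ 1334960.92, so !10 = 1334961.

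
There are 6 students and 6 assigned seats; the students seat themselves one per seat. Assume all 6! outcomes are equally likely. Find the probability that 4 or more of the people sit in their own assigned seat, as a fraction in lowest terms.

1/45

Favorable outcomes: Σ_{i≥4} C(6,i)·!(6-i) = 15·1 + 6·0 + 1·1 = 16.
Total outcomes: 6! = 720.
Probability = 16/720 = 1/45.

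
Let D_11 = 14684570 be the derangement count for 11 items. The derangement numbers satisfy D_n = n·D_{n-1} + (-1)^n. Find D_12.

176214841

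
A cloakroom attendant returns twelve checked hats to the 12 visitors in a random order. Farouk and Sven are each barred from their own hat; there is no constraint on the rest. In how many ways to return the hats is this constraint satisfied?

402796800

Let A_j be the event that the j-th constrained one is fixed. By inclusion-exclusion over the 2 events:
Σ_{j=0}^{2} (-1)^j C(2,j)(12-j)!
= C(2,0)·12! - C(2,1)·11! + C(2,2)·10!
= 479001600 - 79833600 + 3628800
= 402796800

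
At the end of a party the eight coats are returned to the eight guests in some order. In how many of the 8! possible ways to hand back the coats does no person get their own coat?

14833

Recurrence: !8 = 8·!7 + (-1)^8.
!8 = 8·1854 + 1 = 14833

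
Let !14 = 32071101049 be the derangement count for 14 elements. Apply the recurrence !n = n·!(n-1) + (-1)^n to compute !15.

!15 = 15·32071101049 - 1 = 481066515734.

481066515734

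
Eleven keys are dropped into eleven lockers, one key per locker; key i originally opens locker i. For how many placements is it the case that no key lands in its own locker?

14684570

Recurrence: !11 = 10·(!10 + !9).
!11 = 10·(1334961 + 133496) = 10·1468457 = 14684570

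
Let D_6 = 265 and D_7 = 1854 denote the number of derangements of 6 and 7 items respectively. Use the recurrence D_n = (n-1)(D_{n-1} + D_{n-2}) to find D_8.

14833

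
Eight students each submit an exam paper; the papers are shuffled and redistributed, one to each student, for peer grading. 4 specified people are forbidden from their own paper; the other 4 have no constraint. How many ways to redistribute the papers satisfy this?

24024

Inclusion-exclusion on the 4 forbidden self-matches:
Σ_{j=0}^{4} (-1)^j C(4,j)(8-j)!
= C(4,0)·8! - C(4,1)·7! + C(4,2)·6! - C(4,3)·5! + C(4,4)·4!
= 40320 - 20160 + 4320 - 480 + 24
= 24024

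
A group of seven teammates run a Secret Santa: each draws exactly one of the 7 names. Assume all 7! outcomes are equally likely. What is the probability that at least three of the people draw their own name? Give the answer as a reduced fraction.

407/5040

Favorable outcomes: Σ_{i≥3} C(7,i)·!(7-i) = 35·9 + 35·2 + 21·1 + 7·0 + 1·1 = 407.
Total outcomes: 7! = 5040.
Probability = 407/5040 = 407/5040.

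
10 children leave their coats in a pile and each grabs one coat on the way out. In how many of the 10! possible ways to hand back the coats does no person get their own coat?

1334961

The number of derangements of 10 is !10 = Σ_{k=0}^{10} (-1)^k·10!/k!
= 10! - 10!/1! + 10!/2! - 10!/3! + 10!/4! - 10!/5! + 10!/6! - 10!/7! + 10!/8! - 10!/9! + 10!/10!
= 3628800 - 3628800 + 1814400 - 604800 + 151200 - 30240 + 5040 - 720 + 90 - 10 + 1
= 1334961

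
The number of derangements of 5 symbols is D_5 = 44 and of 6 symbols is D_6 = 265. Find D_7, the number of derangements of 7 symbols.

1854

D_7 = (7-1)·(D_6 + D_5) = 6·(265 + 44) = 6·309 = 1854.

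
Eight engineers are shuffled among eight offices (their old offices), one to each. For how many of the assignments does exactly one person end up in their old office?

14832

Choose which one of the 8 is fixed: C(8,1) = 8.
The other 7 form a derangement: !7 = 1854.
Total: 8 × 1854 = 14832.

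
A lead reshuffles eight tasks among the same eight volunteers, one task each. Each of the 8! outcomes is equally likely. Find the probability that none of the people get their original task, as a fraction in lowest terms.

2119/5760

Favorable outcomes: !8 = 14833.
Total outcomes: 8! = 40320.
Probability = 14833/40320 = 2119/5760.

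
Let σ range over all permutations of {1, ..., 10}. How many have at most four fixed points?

3615536

Sum C(10,i)·!(10-i) for i = 0..4:
  i=0: C(10,0)·!10 = 1·1334961 = 1334961
  i=1: C(10,1)·!9 = 10·133496 = 1334960
  i=2: C(10,2)·!8 = 45·14833 = 667485
  i=3: C(10,3)·!7 = 120·1854 = 222480
  i=4: C(10,4)·!6 = 210·265 = 55650
Total = 3615536.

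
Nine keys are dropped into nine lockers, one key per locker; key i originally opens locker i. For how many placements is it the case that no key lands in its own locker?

133496

The number of derangements of 9 is !9 = Σ_{k=0}^{9} (-1)^k·9!/k!
= 9! - 9!/1! + 9!/2! - 9!/3! + 9!/4! - 9!/5! + 9!/6! - 9!/7! + 9!/8! - 9!/9!
= 362880 - 362880 + 181440 - 60480 + 15120 - 3024 + 504 - 72 + 9 - 1
= 133496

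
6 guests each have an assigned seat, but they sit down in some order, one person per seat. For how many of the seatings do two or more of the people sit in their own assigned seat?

191

# with exactly i fixed is C(6,i)·!(6-i); sum over i=2..6:
  i=2: C(6,2)·!4 = 15·9 = 135
  i=3: C(6,3)·!3 = 20·2 = 40
  i=4: C(6,4)·!2 = 15·1 = 15
  i=5: C(6,5)·!1 = 6·0 = 0
  i=6: C(6,6)·!0 = 1·1 = 1
Total = 191.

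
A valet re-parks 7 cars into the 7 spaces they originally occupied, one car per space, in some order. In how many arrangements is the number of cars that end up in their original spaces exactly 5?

Choose which 5 of the 7 are fixed: C(7,5) = 21.
The other 2 form a derangement: !2 = 1.
Total: 21 × 1 = 21.

21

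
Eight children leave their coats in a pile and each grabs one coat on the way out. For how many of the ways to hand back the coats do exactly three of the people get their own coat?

2464

Choose which 3 of the 8 are fixed: C(8,3) = 56.
The remaining 5 must be deranged: !5 = 44.
Total: 56 × 44 = 2464.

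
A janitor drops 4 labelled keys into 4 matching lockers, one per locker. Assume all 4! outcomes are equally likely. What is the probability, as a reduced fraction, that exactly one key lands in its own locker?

Favorable outcomes: C(4,1)·!3 = 4·2 = 8.
Total outcomes: 4! = 24.
Probability = 8/24 = 1/3.

1/3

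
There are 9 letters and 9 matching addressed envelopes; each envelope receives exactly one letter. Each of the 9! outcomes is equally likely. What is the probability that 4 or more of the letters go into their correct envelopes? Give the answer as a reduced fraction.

Favorable outcomes: Σ_{i≥4} C(9,i)·!(9-i) = 126·44 + 126·9 + 84·2 + 36·1 + 9·0 + 1·1 = 6883.
Total outcomes: 9! = 362880.
Probability = 6883/362880 = 6883/362880.

6883/362880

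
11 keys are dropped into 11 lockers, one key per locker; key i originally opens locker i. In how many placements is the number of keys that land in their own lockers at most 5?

39893116

# with exactly i fixed is C(11,i)·!(11-i); sum over i=0..5:
  i=0: C(11,0)·!11 = 1·14684570 = 14684570
  i=1: C(11,1)·!10 = 11·1334961 = 14684571
  i=2: C(11,2)·!9 = 55·133496 = 7342280
  i=3: C(11,3)·!8 = 165·14833 = 2447445
  i=4: C(11,4)·!7 = 330·1854 = 611820
  i=5: C(11,5)·!6 = 462·265 = 122430
Total = 39893116.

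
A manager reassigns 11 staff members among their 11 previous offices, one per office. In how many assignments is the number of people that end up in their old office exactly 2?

7342280

Pick the 2 fixed positions: C(11,2) = 55 ways.
The other 9 form a derangement: !9 = 133496.
Total: 55 × 133496 = 7342280.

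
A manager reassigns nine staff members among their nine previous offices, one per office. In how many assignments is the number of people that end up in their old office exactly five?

Choose which 5 of the 9 are fixed: C(9,5) = 126.
The other 4 form a derangement: !4 = 9.
Total: 126 × 9 = 1134.

1134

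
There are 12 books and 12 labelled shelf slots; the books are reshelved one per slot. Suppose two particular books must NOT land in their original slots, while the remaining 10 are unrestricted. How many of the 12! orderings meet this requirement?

Inclusion-exclusion on the 2 forbidden self-matches:
Σ_{j=0}^{2} (-1)^j C(2,j)(12-j)!
= C(2,0)·12! - C(2,1)·11! + C(2,2)·10!
= 479001600 - 79833600 + 3628800
= 402796800

402796800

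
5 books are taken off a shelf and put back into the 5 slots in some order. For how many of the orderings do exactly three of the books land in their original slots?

10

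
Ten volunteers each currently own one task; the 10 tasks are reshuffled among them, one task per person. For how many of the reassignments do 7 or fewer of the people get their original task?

Sum C(10,i)·!(10-i) for i = 0..7:
  i=0: C(10,0)·!10 = 1·1334961 = 1334961
  i=1: C(10,1)·!9 = 10·133496 = 1334960
  i=2: C(10,2)·!8 = 45·14833 = 667485
  i=3: C(10,3)·!7 = 120·1854 = 222480
  i=4: C(10,4)·!6 = 210·265 = 55650
  i=5: C(10,5)·!5 = 252·44 = 11088
  i=6: C(10,6)·!4 = 210·9 = 1890
  i=7: C(10,7)·!3 = 120·2 = 240
Total = 3628754.

3628754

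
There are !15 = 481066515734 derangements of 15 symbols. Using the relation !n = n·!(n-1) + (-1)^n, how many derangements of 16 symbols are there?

7697064251745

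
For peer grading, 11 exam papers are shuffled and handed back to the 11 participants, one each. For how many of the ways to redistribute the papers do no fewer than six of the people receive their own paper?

23684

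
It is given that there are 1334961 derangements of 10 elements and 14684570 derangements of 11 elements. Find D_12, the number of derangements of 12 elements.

D_12 = (12-1)·(D_11 + D_10) = 11·(14684570 + 1334961) = 11·16019531 = 176214841.

176214841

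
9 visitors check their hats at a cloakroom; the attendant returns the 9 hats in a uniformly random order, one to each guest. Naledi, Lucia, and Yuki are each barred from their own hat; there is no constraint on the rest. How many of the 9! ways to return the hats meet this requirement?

Inclusion-exclusion on the 3 forbidden self-matches:
Σ_{j=0}^{3} (-1)^j C(3,j)(9-j)!
= C(3,0)·9! - C(3,1)·8! + C(3,2)·7! - C(3,3)·6!
= 362880 - 120960 + 15120 - 720
= 256320

256320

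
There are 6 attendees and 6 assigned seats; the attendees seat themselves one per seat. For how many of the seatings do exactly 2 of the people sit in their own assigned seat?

Pick the 2 fixed positions: C(6,2) = 15 ways.
The remaining 4 must be deranged: !4 = 9.
Total: 15 × 9 = 135.

135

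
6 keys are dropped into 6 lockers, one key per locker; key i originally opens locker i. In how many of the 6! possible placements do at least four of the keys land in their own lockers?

# with exactly i fixed is C(6,i)·!(6-i); sum over i=4..6:
  i=4: C(6,4)·!2 = 15·1 = 15
  i=5: C(6,5)·!1 = 6·0 = 0
  i=6: C(6,6)·!0 = 1·1 = 1
Total = 16.

16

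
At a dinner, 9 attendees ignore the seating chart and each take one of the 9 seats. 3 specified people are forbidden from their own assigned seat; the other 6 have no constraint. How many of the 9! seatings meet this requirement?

Let A_j be the event that the j-th constrained one is fixed. By inclusion-exclusion over the 3 events:
Σ_{j=0}^{3} (-1)^j C(3,j)(9-j)!
= C(3,0)·9! - C(3,1)·8! + C(3,2)·7! - C(3,3)·6!
= 362880 - 120960 + 15120 - 720
= 256320

256320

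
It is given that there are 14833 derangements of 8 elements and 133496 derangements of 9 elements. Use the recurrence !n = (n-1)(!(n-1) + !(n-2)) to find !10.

1334961

!10 = (10-1)·(!9 + !8) = 9·(133496 + 14833) = 9·148329 = 1334961.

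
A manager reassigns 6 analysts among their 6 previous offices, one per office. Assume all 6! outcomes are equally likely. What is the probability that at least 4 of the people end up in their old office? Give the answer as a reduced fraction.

Favorable outcomes: Σ_{i≥4} C(6,i)·!(6-i) = 15·1 + 6·0 + 1·1 = 16.
Total outcomes: 6! = 720.
Probability = 16/720 = 1/45.

1/45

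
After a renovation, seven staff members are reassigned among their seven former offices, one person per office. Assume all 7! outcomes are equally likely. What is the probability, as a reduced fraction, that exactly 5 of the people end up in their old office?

1/240

Favorable outcomes: C(7,5)·!2 = 21·1 = 21.
Total outcomes: 7! = 5040.
Probability = 21/5040 = 1/240.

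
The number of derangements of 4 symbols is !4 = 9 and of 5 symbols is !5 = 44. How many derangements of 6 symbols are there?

265

!6 = (6-1)·(!5 + !4) = 5·(44 + 9) = 5·53 = 265.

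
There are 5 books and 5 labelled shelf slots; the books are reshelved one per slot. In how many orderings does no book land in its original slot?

By inclusion-exclusion, !5 = Σ (-1)^k · 5!/k! for k=0..5
= 5! - 5!/1! + 5!/2! - 5!/3! + 5!/4! - 5!/5!
= 120 - 120 + 60 - 20 + 5 - 1
= 44

44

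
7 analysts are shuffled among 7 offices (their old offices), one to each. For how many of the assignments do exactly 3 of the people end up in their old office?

Choose which 3 of the 7 are fixed: C(7,3) = 35.
The other 4 form a derangement: !4 = 9.
Total: 35 × 9 = 315.

315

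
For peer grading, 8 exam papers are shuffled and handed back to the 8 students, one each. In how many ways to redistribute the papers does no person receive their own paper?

14833

!8 = 8! · Σ_{k=0}^{8} (-1)^k/k!
= 8! - 8!/1! + 8!/2! - 8!/3! + 8!/4! - 8!/5! + 8!/6! - 8!/7! + 8!/8!
= 40320 - 40320 + 20160 - 6720 + 1680 - 336 + 56 - 8 + 1
= 14833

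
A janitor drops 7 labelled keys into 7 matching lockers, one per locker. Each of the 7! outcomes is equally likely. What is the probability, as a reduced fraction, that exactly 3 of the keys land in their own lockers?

1/16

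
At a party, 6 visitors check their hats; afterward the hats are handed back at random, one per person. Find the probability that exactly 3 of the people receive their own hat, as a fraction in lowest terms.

1/18

Favorable outcomes: C(6,3)·!3 = 20·2 = 40.
Total outcomes: 6! = 720.
Probability = 40/720 = 1/18.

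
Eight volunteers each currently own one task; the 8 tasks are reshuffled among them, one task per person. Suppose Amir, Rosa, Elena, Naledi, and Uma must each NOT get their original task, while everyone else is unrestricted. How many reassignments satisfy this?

21234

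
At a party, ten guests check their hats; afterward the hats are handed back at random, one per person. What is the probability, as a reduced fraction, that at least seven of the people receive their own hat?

143/1814400

Favorable outcomes: Σ_{i≥7} C(10,i)·!(10-i) = 120·2 + 45·1 + 10·0 + 1·1 = 286.
Total outcomes: 10! = 3628800.
Probability = 286/3628800 = 143/1814400.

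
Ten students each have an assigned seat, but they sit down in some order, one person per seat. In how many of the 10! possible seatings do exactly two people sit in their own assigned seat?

Pick the 2 fixed positions: C(10,2) = 45 ways.
The other 8 form a derangement: !8 = 14833.
Total: 45 × 14833 = 667485.

667485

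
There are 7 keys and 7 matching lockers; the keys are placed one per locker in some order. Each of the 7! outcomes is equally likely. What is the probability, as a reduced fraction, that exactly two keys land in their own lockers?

11/60

Favorable outcomes: C(7,2)·!5 = 21·44 = 924.
Total outcomes: 7! = 5040.
Probability = 924/5040 = 11/60.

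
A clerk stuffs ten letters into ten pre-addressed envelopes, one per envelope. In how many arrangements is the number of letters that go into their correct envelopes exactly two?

667485

Choose which 2 of the 10 are fixed: C(10,2) = 45.
The remaining 8 must be deranged: !8 = 14833.
Total: 45 × 14833 = 667485.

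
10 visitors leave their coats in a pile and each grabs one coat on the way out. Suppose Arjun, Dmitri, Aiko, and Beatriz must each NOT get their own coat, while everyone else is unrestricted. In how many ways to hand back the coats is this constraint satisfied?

Let A_j be the event that the j-th constrained one is fixed. By inclusion-exclusion over the 4 events:
Σ_{j=0}^{4} (-1)^j C(4,j)(10-j)!
= C(4,0)·10! - C(4,1)·9! + C(4,2)·8! - C(4,3)·7! + C(4,4)·6!
= 3628800 - 1451520 + 241920 - 20160 + 720
= 2399760

2399760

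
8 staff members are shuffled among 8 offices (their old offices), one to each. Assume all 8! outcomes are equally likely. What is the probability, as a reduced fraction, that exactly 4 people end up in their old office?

Favorable outcomes: C(8,4)·!4 = 70·9 = 630.
Total outcomes: 8! = 40320.
Probability = 630/40320 = 1/64.

1/64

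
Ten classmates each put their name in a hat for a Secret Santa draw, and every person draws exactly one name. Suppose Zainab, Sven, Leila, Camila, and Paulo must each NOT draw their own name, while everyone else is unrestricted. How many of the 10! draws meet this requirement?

2170680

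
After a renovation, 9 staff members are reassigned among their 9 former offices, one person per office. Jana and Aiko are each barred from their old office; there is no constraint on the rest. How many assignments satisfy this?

287280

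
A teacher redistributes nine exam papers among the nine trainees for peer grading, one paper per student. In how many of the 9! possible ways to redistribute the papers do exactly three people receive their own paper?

22260

Choose which 3 of the 9 are fixed: C(9,3) = 84.
The other 6 form a derangement: !6 = 265.
Total: 84 × 265 = 22260.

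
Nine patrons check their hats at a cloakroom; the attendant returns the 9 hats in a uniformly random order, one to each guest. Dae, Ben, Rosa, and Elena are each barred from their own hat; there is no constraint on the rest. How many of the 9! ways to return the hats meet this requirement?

Let A_j be the event that the j-th constrained one is fixed. By inclusion-exclusion over the 4 events:
Σ_{j=0}^{4} (-1)^j C(4,j)(9-j)!
= C(4,0)·9! - C(4,1)·8! + C(4,2)·7! - C(4,3)·6! + C(4,4)·5!
= 362880 - 161280 + 30240 - 2880 + 120
= 229080

229080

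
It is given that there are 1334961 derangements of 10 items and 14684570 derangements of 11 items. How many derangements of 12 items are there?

D_12 = (12-1)·(D_11 + D_10) = 11·(14684570 + 1334961) = 11·16019531 = 176214841.

176214841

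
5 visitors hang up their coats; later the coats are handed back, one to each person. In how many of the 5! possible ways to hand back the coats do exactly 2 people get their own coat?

20

Pick the 2 fixed positions: C(5,2) = 10 ways.
The other 3 form a derangement: !3 = 2.
Total: 10 × 2 = 20.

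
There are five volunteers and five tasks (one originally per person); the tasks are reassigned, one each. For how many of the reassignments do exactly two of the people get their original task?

20

Choose which 2 of the 5 are fixed: C(5,2) = 10.
The other 3 form a derangement: !3 = 2.
Total: 10 × 2 = 20.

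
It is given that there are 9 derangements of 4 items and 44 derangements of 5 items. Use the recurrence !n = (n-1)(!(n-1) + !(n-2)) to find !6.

265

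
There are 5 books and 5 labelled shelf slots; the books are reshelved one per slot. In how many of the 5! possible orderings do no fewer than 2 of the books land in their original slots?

31

# with exactly i fixed is C(5,i)·!(5-i); sum over i=2..5:
  i=2: C(5,2)·!3 = 10·2 = 20
  i=3: C(5,3)·!2 = 10·1 = 10
  i=4: C(5,4)·!1 = 5·0 = 0
  i=5: C(5,5)·!0 = 1·1 = 1
Total = 31.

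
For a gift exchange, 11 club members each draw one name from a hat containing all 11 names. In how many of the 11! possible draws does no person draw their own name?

The subfactorial !11 = [11!/e] (nearest integer).
11! = 39916800, and 39916800/e ≈ 14684570.08, so !11 = 14684570.

14684570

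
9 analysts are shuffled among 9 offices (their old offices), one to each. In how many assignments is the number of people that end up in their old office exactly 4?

Choose which 4 of the 9 are fixed: C(9,4) = 126.
The remaining 5 must be deranged: !5 = 44.
Total: 126 × 44 = 5544.

5544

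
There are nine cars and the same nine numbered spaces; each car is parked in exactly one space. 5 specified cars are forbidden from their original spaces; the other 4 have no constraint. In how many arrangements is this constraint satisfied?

205056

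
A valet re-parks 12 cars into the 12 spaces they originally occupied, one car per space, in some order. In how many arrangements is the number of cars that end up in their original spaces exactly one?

Pick the single fixed position: C(12,1) = 12 ways.
The other 11 form a derangement: !11 = 14684570.
Total: 12 × 14684570 = 176214840.

176214840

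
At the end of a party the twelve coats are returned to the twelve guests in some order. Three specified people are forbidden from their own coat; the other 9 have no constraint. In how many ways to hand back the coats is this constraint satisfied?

369774720

Let A_j be the event that the j-th constrained one is fixed. By inclusion-exclusion over the 3 events:
Σ_{j=0}^{3} (-1)^j C(3,j)(12-j)!
= C(3,0)·12! - C(3,1)·11! + C(3,2)·10! - C(3,3)·9!
= 479001600 - 119750400 + 10886400 - 362880
= 369774720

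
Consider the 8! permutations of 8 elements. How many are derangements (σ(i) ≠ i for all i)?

14833

By inclusion-exclusion, !8 = Σ (-1)^k · 8!/k! for k=0..8
= 8! - 8!/1! + 8!/2! - 8!/3! + 8!/4! - 8!/5! + 8!/6! - 8!/7! + 8!/8!
= 40320 - 40320 + 20160 - 6720 + 1680 - 336 + 56 - 8 + 1
= 14833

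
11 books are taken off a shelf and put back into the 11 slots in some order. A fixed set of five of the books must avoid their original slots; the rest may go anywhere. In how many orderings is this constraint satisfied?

Let A_j be the event that the j-th constrained one is fixed. By inclusion-exclusion over the 5 events:
Σ_{j=0}^{5} (-1)^j C(5,j)(11-j)!
= C(5,0)·11! - C(5,1)·10! + C(5,2)·9! - C(5,3)·8! + C(5,4)·7! - C(5,5)·6!
= 39916800 - 18144000 + 3628800 - 403200 + 25200 - 720
= 25022880

25022880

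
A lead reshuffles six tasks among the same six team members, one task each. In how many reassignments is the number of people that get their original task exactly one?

Choose which one of the 6 is fixed: C(6,1) = 6.
The other 5 form a derangement: !5 = 44.
Total: 6 × 44 = 264.

264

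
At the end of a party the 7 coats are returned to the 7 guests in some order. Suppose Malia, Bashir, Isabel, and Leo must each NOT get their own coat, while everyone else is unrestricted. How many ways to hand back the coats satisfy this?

Inclusion-exclusion on the 4 forbidden self-matches:
Σ_{j=0}^{4} (-1)^j C(4,j)(7-j)!
= C(4,0)·7! - C(4,1)·6! + C(4,2)·5! - C(4,3)·4! + C(4,4)·3!
= 5040 - 2880 + 720 - 96 + 6
= 2790

2790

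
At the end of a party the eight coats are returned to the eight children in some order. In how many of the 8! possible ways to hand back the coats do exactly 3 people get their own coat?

2464

Choose which 3 of the 8 are fixed: C(8,3) = 56.
The remaining 5 must be deranged: !5 = 44.
Total: 56 × 44 = 2464.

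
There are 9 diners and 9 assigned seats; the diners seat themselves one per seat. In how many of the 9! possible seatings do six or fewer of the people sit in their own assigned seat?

362843

# with exactly i fixed is C(9,i)·!(9-i); sum over i=0..6:
  i=0: C(9,0)·!9 = 1·133496 = 133496
  i=1: C(9,1)·!8 = 9·14833 = 133497
  i=2: C(9,2)·!7 = 36·1854 = 66744
  i=3: C(9,3)·!6 = 84·265 = 22260
  i=4: C(9,4)·!5 = 126·44 = 5544
  i=5: C(9,5)·!4 = 126·9 = 1134
  i=6: C(9,6)·!3 = 84·2 = 168
Total = 362843.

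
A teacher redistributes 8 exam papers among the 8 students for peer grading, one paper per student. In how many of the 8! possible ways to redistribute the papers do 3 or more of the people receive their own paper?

3235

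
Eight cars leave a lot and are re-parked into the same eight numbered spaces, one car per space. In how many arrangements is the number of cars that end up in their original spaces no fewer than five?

Sum C(8,i)·!(8-i) for i = 5..8:
  i=5: C(8,5)·!3 = 56·2 = 112
  i=6: C(8,6)·!2 = 28·1 = 28
  i=7: C(8,7)·!1 = 8·0 = 0
  i=8: C(8,8)·!0 = 1·1 = 1
Total = 141.

141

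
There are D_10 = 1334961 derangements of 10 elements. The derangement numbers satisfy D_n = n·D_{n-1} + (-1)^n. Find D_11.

D_11 = 11·1334961 - 1 = 14684570.

14684570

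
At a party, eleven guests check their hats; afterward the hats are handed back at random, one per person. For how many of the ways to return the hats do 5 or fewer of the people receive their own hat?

39893116

# with exactly i fixed is C(11,i)·!(11-i); sum over i=0..5:
  i=0: C(11,0)·!11 = 1·14684570 = 14684570
  i=1: C(11,1)·!10 = 11·1334961 = 14684571
  i=2: C(11,2)·!9 = 55·133496 = 7342280
  i=3: C(11,3)·!8 = 165·14833 = 2447445
  i=4: C(11,4)·!7 = 330·1854 = 611820
  i=5: C(11,5)·!6 = 462·265 = 122430
Total = 39893116.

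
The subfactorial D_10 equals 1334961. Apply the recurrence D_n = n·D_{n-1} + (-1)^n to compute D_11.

D_11 = 11·1334961 - 1 = 14684570.

14684570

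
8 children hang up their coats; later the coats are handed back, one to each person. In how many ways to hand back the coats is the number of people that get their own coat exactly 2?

7420

Choose which 2 of the 8 are fixed: C(8,2) = 28.
The remaining 6 must be deranged: !6 = 265.
Total: 28 × 265 = 7420.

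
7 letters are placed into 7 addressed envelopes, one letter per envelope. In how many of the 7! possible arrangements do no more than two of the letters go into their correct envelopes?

4633

# with exactly i fixed is C(7,i)·!(7-i); sum over i=0..2:
  i=0: C(7,0)·!7 = 1·1854 = 1854
  i=1: C(7,1)·!6 = 7·265 = 1855
  i=2: C(7,2)·!5 = 21·44 = 924
Total = 4633.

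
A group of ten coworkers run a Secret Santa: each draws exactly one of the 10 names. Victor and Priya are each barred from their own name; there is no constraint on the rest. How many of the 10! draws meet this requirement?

2943360

Inclusion-exclusion on the 2 forbidden self-matches:
Σ_{j=0}^{2} (-1)^j C(2,j)(10-j)!
= C(2,0)·10! - C(2,1)·9! + C(2,2)·8!
= 3628800 - 725760 + 40320
= 2943360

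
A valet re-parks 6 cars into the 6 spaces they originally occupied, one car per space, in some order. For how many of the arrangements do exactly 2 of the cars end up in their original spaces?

135

Choose which 2 of the 6 are fixed: C(6,2) = 15.
The other 4 form a derangement: !4 = 9.
Total: 15 × 9 = 135.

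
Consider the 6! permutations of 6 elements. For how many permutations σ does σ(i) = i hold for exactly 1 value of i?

Pick the single fixed position: C(6,1) = 6 ways.
The other 5 form a derangement: !5 = 44.
Total: 6 × 44 = 264.

264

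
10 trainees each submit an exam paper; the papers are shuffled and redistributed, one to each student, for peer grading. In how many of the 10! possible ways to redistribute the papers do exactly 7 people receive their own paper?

240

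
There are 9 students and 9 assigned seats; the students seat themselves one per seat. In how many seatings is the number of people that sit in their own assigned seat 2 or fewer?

# with exactly i fixed is C(9,i)·!(9-i); sum over i=0..2:
  i=0: C(9,0)·!9 = 1·133496 = 133496
  i=1: C(9,1)·!8 = 9·14833 = 133497
  i=2: C(9,2)·!7 = 36·1854 = 66744
Total = 333737.

333737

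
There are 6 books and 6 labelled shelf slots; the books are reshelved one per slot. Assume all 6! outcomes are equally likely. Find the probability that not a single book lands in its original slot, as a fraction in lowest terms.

Favorable outcomes: !6 = 265.
Total outcomes: 6! = 720.
Probability = 265/720 = 53/144.

53/144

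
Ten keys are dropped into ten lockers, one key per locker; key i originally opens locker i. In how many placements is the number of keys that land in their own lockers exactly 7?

Pick the 7 fixed positions: C(10,7) = 120 ways.
The other 3 form a derangement: !3 = 2.
Total: 120 × 2 = 240.

240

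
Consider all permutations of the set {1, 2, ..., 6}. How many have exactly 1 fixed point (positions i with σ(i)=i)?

264

Pick the single fixed position: C(6,1) = 6 ways.
The other 5 form a derangement: !5 = 44.
Total: 6 × 44 = 264.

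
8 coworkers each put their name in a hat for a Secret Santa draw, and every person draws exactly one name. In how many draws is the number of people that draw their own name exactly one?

14832

Choose which one of the 8 is fixed: C(8,1) = 8.
The remaining 7 must be deranged: !7 = 1854.
Total: 8 × 1854 = 14832.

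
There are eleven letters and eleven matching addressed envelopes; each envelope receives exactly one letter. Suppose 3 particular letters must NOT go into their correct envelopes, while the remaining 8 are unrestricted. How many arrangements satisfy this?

Inclusion-exclusion on the 3 forbidden self-matches:
Σ_{j=0}^{3} (-1)^j C(3,j)(11-j)!
= C(3,0)·11! - C(3,1)·10! + C(3,2)·9! - C(3,3)·8!
= 39916800 - 10886400 + 1088640 - 40320
= 30078720

30078720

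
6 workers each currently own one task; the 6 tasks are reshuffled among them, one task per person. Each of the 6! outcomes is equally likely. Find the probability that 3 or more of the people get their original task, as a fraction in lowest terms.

Favorable outcomes: Σ_{i≥3} C(6,i)·!(6-i) = 20·2 + 15·1 + 6·0 + 1·1 = 56.
Total outcomes: 6! = 720.
Probability = 56/720 = 7/90.

7/90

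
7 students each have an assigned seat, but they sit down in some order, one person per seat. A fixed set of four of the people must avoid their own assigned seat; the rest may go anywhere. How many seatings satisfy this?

2790

Let A_j be the event that the j-th constrained one is fixed. By inclusion-exclusion over the 4 events:
Σ_{j=0}^{4} (-1)^j C(4,j)(7-j)!
= C(4,0)·7! - C(4,1)·6! + C(4,2)·5! - C(4,3)·4! + C(4,4)·3!
= 5040 - 2880 + 720 - 96 + 6
= 2790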